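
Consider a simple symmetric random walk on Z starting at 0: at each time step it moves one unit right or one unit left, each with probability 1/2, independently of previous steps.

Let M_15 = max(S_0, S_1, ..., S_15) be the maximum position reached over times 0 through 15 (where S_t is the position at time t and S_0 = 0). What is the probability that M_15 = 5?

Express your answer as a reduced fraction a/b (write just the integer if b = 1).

Answer: 3003/32768

Derivation:
Let M_15 = max(S_0,...,S_15). Use the reflection principle: for j ≥ 1, #{paths with M_15 ≥ j} = #{S_15 ≥ j} + #{S_15 ≥ j+1}.
By reflection, #{M_15 ≥ 5} = #{S_15 ≥ 5} + #{S_15 ≥ 6} = 4944 + 1941 = 6885.
#{M_15 ≥ 6} = #{S_15 ≥ 6} + #{S_15 ≥ 7} = 1941 + 1941 = 3882.
#{M_15 = 5} = 6885 - 3882 = 3003.
P(M_15 = 5) = 3003/32768 = 3003/32768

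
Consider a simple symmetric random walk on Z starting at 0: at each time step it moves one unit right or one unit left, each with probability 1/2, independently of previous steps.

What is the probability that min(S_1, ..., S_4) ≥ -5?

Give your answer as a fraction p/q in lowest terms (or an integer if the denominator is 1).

Answer: 1

Derivation:
Let f(t,s) = #length-t paths at position s with S_1..S_t all ≥ -5.
f(t,s) = f(t-1,s-1) + f(t-1,s+1) for s ≥ -5; f(t,s) = 0 for s < -5.
t=0: f(0,0)=1
t=1: f(1,-1)=1 f(1,1)=1
t=2: f(2,-2)=1 f(2,0)=2 f(2,2)=1
t=3: f(3,-3)=1 f(3,-1)=3 f(3,1)=3 f(3,3)=1
t=4: f(4,-4)=1 f(4,-2)=4 f(4,0)=6 f(4,2)=4 f(4,4)=1
Σ_s f(4,s) = 16
P = 16/16 = 1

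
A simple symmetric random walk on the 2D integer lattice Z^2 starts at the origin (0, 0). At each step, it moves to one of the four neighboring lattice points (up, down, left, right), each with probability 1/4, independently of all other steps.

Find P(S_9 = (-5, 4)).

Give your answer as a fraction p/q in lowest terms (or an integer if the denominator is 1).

Let h be the number of horizontal steps (so 9-h are vertical). To end at (-5,4) need (h-5)/2 right-steps and ((9-h)+4)/2 up-steps.
Sum over h with 5 ≤ h ≤ 5, h ≡ 1 (mod 2), 9-h ≡ 0 (mod 2):
h=5: C(9,5)·C(5,0)·C(4,4) = 126·1·1 = 126
Total favorable: 126
Total paths: 4^9 = 262144
P = 126/262144 = 63/131072

Answer: 63/131072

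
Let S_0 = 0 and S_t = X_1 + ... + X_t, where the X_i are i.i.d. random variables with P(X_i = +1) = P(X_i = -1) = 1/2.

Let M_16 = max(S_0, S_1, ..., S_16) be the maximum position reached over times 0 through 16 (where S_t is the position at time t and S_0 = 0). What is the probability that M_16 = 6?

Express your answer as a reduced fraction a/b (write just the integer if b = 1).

Answer: 273/4096

Derivation:
Let M_16 = max(S_0,...,S_16). Use the reflection principle: for j ≥ 1, #{paths with M_16 ≥ j} = #{S_16 ≥ j} + #{S_16 ≥ j+1}.
By reflection, #{M_16 ≥ 6} = #{S_16 ≥ 6} + #{S_16 ≥ 7} = 6885 + 2517 = 9402.
#{M_16 ≥ 7} = #{S_16 ≥ 7} + #{S_16 ≥ 8} = 2517 + 2517 = 5034.
#{M_16 = 6} = 9402 - 5034 = 4368.
P(M_16 = 6) = 4368/65536 = 273/4096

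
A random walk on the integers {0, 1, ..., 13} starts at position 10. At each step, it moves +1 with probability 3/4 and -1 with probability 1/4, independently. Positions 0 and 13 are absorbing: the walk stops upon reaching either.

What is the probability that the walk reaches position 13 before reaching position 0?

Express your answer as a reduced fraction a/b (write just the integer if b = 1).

Answer: 797148/797161

Derivation:
Biased walk: p = 3/4, q = 1/4, r = q/p = 1/3
Gambler's ruin: P(hit 13 before 0 | start at 10) = (1 - r^a)/(1 - r^N)
r^10 = 1/59049; r^13 = 1/1594323
P = (1 - 1/59049) / (1 - 1/1594323) = 59048/59049 / 1594322/1594323 = 797148/797161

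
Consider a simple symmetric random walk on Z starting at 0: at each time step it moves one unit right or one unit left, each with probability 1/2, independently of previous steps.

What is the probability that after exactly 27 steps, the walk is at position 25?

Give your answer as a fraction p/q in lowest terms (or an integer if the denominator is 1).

Answer: 27/134217728

Derivation:
To reach position 25 after 27 steps: need 26 steps of +1 and 1 of -1.
Favorable paths: C(27,26) = 27
Total paths: 2^27 = 134217728
P = 27/134217728 = 27/134217728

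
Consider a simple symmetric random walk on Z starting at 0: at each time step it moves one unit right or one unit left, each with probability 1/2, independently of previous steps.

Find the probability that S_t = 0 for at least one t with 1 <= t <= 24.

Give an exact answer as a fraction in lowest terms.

Answer: 3518265/4194304

Derivation:
Count via complement. Let g(t,s) = #length-t paths at position s with S_1..S_t all ≠ 0.
g(t,s) = g(t-1,s-1) + g(t-1,s+1) for s ≠ 0; g(t,0) = 0.
t=0: g(0,0)=1
t=1: g(1,-1)=1 g(1,1)=1
t=2: g(2,-2)=1 g(2,2)=1
t=3: g(3,-3)=1 g(3,-1)=1 g(3,1)=1 g(3,3)=1
t=4: g(4,-4)=1 g(4,-2)=2 g(4,2)=2 g(4,4)=1
t=5: g(5,-5)=1 g(5,-3)=3 g(5,-1)=2 g(5,1)=2 g(5,3)=3 g(5,5)=1
t=6: g(6,-6)=1 g(6,-4)=4 g(6,-2)=5 g(6,2)=5 g(6,4)=4 g(6,6)=1
t=7: g(7,-7)=1 g(7,-5)=5 g(7,-3)=9 g(7,-1)=5 g(7,1)=5 g(7,3)=9 g(7,5)=5 g(7,7)=1
t=8: g(8,-8)=1 g(8,-6)=6 g(8,-4)=14 g(8,-2)=14 g(8,2)=14 g(8,4)=14 g(8,6)=6 g(8,8)=1
t=9: g(9,-9)=1 g(9,-7)=7 g(9,-5)=20 g(9,-3)=28 g(9,-1)=14 g(9,1)=14 g(9,3)=28 g(9,5)=20 g(9,7)=7 g(9,9)=1
t=10: g(10,-10)=1 g(10,-8)=8 g(10,-6)=27 g(10,-4)=48 g(10,-2)=42 g(10,2)=42 g(10,4)=48 g(10,6)=27 g(10,8)=8 g(10,10)=1
t=11: g(11,-11)=1 g(11,-9)=9 g(11,-7)=35 g(11,-5)=75 g(11,-3)=90 g(11,-1)=42 g(11,1)=42 g(11,3)=90 g(11,5)=75 g(11,7)=35 g(11,9)=9 g(11,11)=1
t=12: g(12,-12)=1 g(12,-10)=10 g(12,-8)=44 g(12,-6)=110 g(12,-4)=165 g(12,-2)=132 g(12,2)=132 g(12,4)=165 g(12,6)=110 g(12,8)=44 g(12,10)=10 g(12,12)=1
t=13: g(13,-13)=1 g(13,-11)=11 g(13,-9)=54 g(13,-7)=154 g(13,-5)=275 g(13,-3)=297 g(13,-1)=132 g(13,1)=132 g(13,3)=297 g(13,5)=275 g(13,7)=154 g(13,9)=54 g(13,11)=11 g(13,13)=1
t=14: g(14,-14)=1 g(14,-12)=12 g(14,-10)=65 g(14,-8)=208 g(14,-6)=429 g(14,-4)=572 g(14,-2)=429 g(14,2)=429 g(14,4)=572 g(14,6)=429 g(14,8)=208 g(14,10)=65 g(14,12)=12 g(14,14)=1
t=15: g(15,-15)=1 g(15,-13)=13 g(15,-11)=77 g(15,-9)=273 g(15,-7)=637 g(15,-5)=1001 g(15,-3)=1001 g(15,-1)=429 g(15,1)=429 g(15,3)=1001 g(15,5)=1001 g(15,7)=637 g(15,9)=273 g(15,11)=77 g(15,13)=13 g(15,15)=1
t=16: g(16,-16)=1 g(16,-14)=14 g(16,-12)=90 g(16,-10)=350 g(16,-8)=910 g(16,-6)=1638 g(16,-4)=2002 g(16,-2)=1430 g(16,2)=1430 g(16,4)=2002 g(16,6)=1638 g(16,8)=910 g(16,10)=350 g(16,12)=90 g(16,14)=14 g(16,16)=1
t=17: g(17,-17)=1 g(17,-15)=15 g(17,-13)=104 g(17,-11)=440 g(17,-9)=1260 g(17,-7)=2548 g(17,-5)=3640 g(17,-3)=3432 g(17,-1)=1430 g(17,1)=1430 g(17,3)=3432 g(17,5)=3640 g(17,7)=2548 g(17,9)=1260 g(17,11)=440 g(17,13)=104 g(17,15)=15 g(17,17)=1
t=18: g(18,-18)=1 g(18,-16)=16 g(18,-14)=119 g(18,-12)=544 g(18,-10)=1700 g(18,-8)=3808 g(18,-6)=6188 g(18,-4)=7072 g(18,-2)=4862 g(18,2)=4862 g(18,4)=7072 g(18,6)=6188 g(18,8)=3808 g(18,10)=1700 g(18,12)=544 g(18,14)=119 g(18,16)=16 g(18,18)=1
t=19: g(19,-19)=1 g(19,-17)=17 g(19,-15)=135 g(19,-13)=663 g(19,-11)=2244 g(19,-9)=5508 g(19,-7)=9996 g(19,-5)=13260 g(19,-3)=11934 g(19,-1)=4862 g(19,1)=4862 g(19,3)=11934 g(19,5)=13260 g(19,7)=9996 g(19,9)=5508 g(19,11)=2244 g(19,13)=663 g(19,15)=135 g(19,17)=17 g(19,19)=1
t=20: g(20,-20)=1 g(20,-18)=18 g(20,-16)=152 g(20,-14)=798 g(20,-12)=2907 g(20,-10)=7752 g(20,-8)=15504 g(20,-6)=23256 g(20,-4)=25194 g(20,-2)=16796 g(20,2)=16796 g(20,4)=25194 g(20,6)=23256 g(20,8)=15504 g(20,10)=7752 g(20,12)=2907 g(20,14)=798 g(20,16)=152 g(20,18)=18 g(20,20)=1
t=21: g(21,-21)=1 g(21,-19)=19 g(21,-17)=170 g(21,-15)=950 g(21,-13)=3705 g(21,-11)=10659 g(21,-9)=23256 g(21,-7)=38760 g(21,-5)=48450 g(21,-3)=41990 g(21,-1)=16796 g(21,1)=16796 g(21,3)=41990 g(21,5)=48450 g(21,7)=38760 g(21,9)=23256 g(21,11)=10659 g(21,13)=3705 g(21,15)=950 g(21,17)=170 g(21,19)=19 g(21,21)=1
t=22: g(22,-22)=1 g(22,-20)=20 g(22,-18)=189 g(22,-16)=1120 g(22,-14)=4655 g(22,-12)=14364 g(22,-10)=33915 g(22,-8)=62016 g(22,-6)=87210 g(22,-4)=90440 g(22,-2)=58786 g(22,2)=58786 g(22,4)=90440 g(22,6)=87210 g(22,8)=62016 g(22,10)=33915 g(22,12)=14364 g(22,14)=4655 g(22,16)=1120 g(22,18)=189 g(22,20)=20 g(22,22)=1
t=23: g(23,-23)=1 g(23,-21)=21 g(23,-19)=209 g(23,-17)=1309 g(23,-15)=5775 g(23,-13)=19019 g(23,-11)=48279 g(23,-9)=95931 g(23,-7)=149226 g(23,-5)=177650 g(23,-3)=149226 g(23,-1)=58786 g(23,1)=58786 g(23,3)=149226 g(23,5)=177650 g(23,7)=149226 g(23,9)=95931 g(23,11)=48279 g(23,13)=19019 g(23,15)=5775 g(23,17)=1309 g(23,19)=209 g(23,21)=21 g(23,23)=1
t=24: g(24,-24)=1 g(24,-22)=22 g(24,-20)=230 g(24,-18)=1518 g(24,-16)=7084 g(24,-14)=24794 g(24,-12)=67298 g(24,-10)=144210 g(24,-8)=245157 g(24,-6)=326876 g(24,-4)=326876 g(24,-2)=208012 g(24,2)=208012 g(24,4)=326876 g(24,6)=326876 g(24,8)=245157 g(24,10)=144210 g(24,12)=67298 g(24,14)=24794 g(24,16)=7084 g(24,18)=1518 g(24,20)=230 g(24,22)=22 g(24,24)=1
Paths never hitting 0: Σ_s g(24,s) = 2704156
Paths hitting 0: 2^24 - 2704156 = 14073060
P = 14073060/16777216 = 3518265/4194304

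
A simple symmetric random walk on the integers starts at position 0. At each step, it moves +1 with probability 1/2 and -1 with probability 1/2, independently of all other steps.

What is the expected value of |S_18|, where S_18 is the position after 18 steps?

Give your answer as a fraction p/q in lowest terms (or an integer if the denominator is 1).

Answer: 109395/32768

Derivation:
S_18 takes values m ≡ 0 (mod 2) with |m| ≤ 18; P(S_18=m) = C(18,(18+m)/2)/2^18.
Total paths: 2^18 = 262144
Distribution: P(S=-18)=1/262144, P(S=-16)=18/262144, P(S=-14)=153/262144, P(S=-12)=816/262144, P(S=-10)=3060/262144, P(S=-8)=8568/262144, P(S=-6)=18564/262144, P(S=-4)=31824/262144, P(S=-2)=43758/262144, P(S=0)=48620/262144, P(S=2)=43758/262144, P(S=4)=31824/262144, P(S=6)=18564/262144, P(S=8)=8568/262144, P(S=10)=3060/262144, P(S=12)=816/262144, P(S=14)=153/262144, P(S=16)=18/262144, P(S=18)=1/262144
E[|S_18|] = Σ_m |m|·P(S_18=m) = 875160/262144 = 109395/32768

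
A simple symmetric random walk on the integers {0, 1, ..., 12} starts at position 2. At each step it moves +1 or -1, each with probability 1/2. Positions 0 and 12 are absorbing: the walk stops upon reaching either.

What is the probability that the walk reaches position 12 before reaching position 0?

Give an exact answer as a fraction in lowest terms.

Symmetric walk (p = 1/2): the harmonic-function argument gives P(hit 12 before 0 | start at 2) = a/N.
P = 2/12 = 1/6

Answer: 1/6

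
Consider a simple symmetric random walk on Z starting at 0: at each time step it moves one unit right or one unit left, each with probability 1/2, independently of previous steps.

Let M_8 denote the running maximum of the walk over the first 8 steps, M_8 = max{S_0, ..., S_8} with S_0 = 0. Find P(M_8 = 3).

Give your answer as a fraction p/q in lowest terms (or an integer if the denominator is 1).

Answer: 7/64

Derivation:
Let M_8 = max(S_0,...,S_8). Use the reflection principle: for j ≥ 1, #{paths with M_8 ≥ j} = #{S_8 ≥ j} + #{S_8 ≥ j+1}.
By reflection, #{M_8 ≥ 3} = #{S_8 ≥ 3} + #{S_8 ≥ 4} = 37 + 37 = 74.
#{M_8 ≥ 4} = #{S_8 ≥ 4} + #{S_8 ≥ 5} = 37 + 9 = 46.
#{M_8 = 3} = 74 - 46 = 28.
P(M_8 = 3) = 28/256 = 7/64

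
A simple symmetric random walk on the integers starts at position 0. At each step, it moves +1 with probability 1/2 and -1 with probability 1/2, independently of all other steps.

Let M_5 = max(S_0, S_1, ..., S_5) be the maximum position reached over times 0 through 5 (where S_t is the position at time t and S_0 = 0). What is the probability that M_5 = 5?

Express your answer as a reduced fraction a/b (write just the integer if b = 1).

Answer: 1/32

Derivation:
Let M_5 = max(S_0,...,S_5). Use the reflection principle: for j ≥ 1, #{paths with M_5 ≥ j} = #{S_5 ≥ j} + #{S_5 ≥ j+1}.
By reflection, #{M_5 ≥ 5} = #{S_5 ≥ 5} + #{S_5 ≥ 6} = 1 + 0 = 1.
#{M_5 ≥ 6} = #{S_5 ≥ 6} + #{S_5 ≥ 7} = 0 + 0 = 0.
#{M_5 = 5} = 1 - 0 = 1.
P(M_5 = 5) = 1/32 = 1/32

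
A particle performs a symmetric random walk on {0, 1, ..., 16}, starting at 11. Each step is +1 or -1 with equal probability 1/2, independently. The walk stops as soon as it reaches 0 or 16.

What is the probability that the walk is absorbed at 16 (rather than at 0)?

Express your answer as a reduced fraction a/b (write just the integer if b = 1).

Answer: 11/16

Derivation:
Symmetric walk (p = 1/2): the harmonic-function argument gives P(hit 16 before 0 | start at 11) = a/N.
P = 11/16 = 11/16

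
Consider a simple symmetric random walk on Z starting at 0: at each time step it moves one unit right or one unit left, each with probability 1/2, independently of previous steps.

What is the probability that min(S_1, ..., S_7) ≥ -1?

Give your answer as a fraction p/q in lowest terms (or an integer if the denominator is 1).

Let f(t,s) = #length-t paths at position s with S_1..S_t all ≥ -1.
f(t,s) = f(t-1,s-1) + f(t-1,s+1) for s ≥ -1; f(t,s) = 0 for s < -1.
t=0: f(0,0)=1
t=1: f(1,-1)=1 f(1,1)=1
t=2: f(2,0)=2 f(2,2)=1
t=3: f(3,-1)=2 f(3,1)=3 f(3,3)=1
t=4: f(4,0)=5 f(4,2)=4 f(4,4)=1
t=5: f(5,-1)=5 f(5,1)=9 f(5,3)=5 f(5,5)=1
t=6: f(6,0)=14 f(6,2)=14 f(6,4)=6 f(6,6)=1
t=7: f(7,-1)=14 f(7,1)=28 f(7,3)=20 f(7,5)=7 f(7,7)=1
Σ_s f(7,s) = 70
P = 70/128 = 35/64

Answer: 35/64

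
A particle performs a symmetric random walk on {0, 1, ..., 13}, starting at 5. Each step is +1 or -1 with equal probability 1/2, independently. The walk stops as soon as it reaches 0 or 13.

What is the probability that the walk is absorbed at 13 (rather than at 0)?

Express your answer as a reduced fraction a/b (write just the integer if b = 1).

Symmetric walk (p = 1/2): the harmonic-function argument gives P(hit 13 before 0 | start at 5) = a/N.
P = 5/13 = 5/13

Answer: 5/13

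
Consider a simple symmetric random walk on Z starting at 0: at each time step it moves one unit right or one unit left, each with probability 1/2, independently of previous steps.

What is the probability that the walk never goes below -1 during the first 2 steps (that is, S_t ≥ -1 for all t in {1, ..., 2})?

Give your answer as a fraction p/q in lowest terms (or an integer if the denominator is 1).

Answer: 3/4

Derivation:
Let f(t,s) = #length-t paths at position s with S_1..S_t all ≥ -1.
f(t,s) = f(t-1,s-1) + f(t-1,s+1) for s ≥ -1; f(t,s) = 0 for s < -1.
t=0: f(0,0)=1
t=1: f(1,-1)=1 f(1,1)=1
t=2: f(2,0)=2 f(2,2)=1
Σ_s f(2,s) = 3
P = 3/4 = 3/4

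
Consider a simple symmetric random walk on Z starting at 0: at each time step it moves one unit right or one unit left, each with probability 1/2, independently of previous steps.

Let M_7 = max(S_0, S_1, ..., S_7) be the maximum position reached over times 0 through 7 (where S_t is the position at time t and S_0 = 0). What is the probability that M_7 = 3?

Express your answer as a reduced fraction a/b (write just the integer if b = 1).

Let M_7 = max(S_0,...,S_7). Use the reflection principle: for j ≥ 1, #{paths with M_7 ≥ j} = #{S_7 ≥ j} + #{S_7 ≥ j+1}.
By reflection, #{M_7 ≥ 3} = #{S_7 ≥ 3} + #{S_7 ≥ 4} = 29 + 8 = 37.
#{M_7 ≥ 4} = #{S_7 ≥ 4} + #{S_7 ≥ 5} = 8 + 8 = 16.
#{M_7 = 3} = 37 - 16 = 21.
P(M_7 = 3) = 21/128 = 21/128

Answer: 21/128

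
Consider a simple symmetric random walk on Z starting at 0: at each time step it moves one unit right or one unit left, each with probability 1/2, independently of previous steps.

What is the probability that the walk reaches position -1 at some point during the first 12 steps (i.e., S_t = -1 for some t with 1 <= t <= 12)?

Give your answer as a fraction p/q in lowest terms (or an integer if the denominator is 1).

Count via complement. Let g(t,s) = #length-t paths at position s with S_1..S_t all ≠ -1.
g(t,s) = g(t-1,s-1) + g(t-1,s+1) for s ≠ -1; g(t,-1) = 0.
t=0: g(0,0)=1
t=1: g(1,1)=1
t=2: g(2,0)=1 g(2,2)=1
t=3: g(3,1)=2 g(3,3)=1
t=4: g(4,0)=2 g(4,2)=3 g(4,4)=1
t=5: g(5,1)=5 g(5,3)=4 g(5,5)=1
t=6: g(6,0)=5 g(6,2)=9 g(6,4)=5 g(6,6)=1
t=7: g(7,1)=14 g(7,3)=14 g(7,5)=6 g(7,7)=1
t=8: g(8,0)=14 g(8,2)=28 g(8,4)=20 g(8,6)=7 g(8,8)=1
t=9: g(9,1)=42 g(9,3)=48 g(9,5)=27 g(9,7)=8 g(9,9)=1
t=10: g(10,0)=42 g(10,2)=90 g(10,4)=75 g(10,6)=35 g(10,8)=9 g(10,10)=1
t=11: g(11,1)=132 g(11,3)=165 g(11,5)=110 g(11,7)=44 g(11,9)=10 g(11,11)=1
t=12: g(12,0)=132 g(12,2)=297 g(12,4)=275 g(12,6)=154 g(12,8)=54 g(12,10)=11 g(12,12)=1
Paths never hitting -1: Σ_s g(12,s) = 924
Paths hitting -1: 2^12 - 924 = 3172
P = 3172/4096 = 793/1024

Answer: 793/1024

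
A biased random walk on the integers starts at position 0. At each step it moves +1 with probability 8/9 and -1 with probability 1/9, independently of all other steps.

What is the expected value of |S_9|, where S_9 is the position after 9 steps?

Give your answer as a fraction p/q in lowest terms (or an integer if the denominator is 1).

Answer: 33497009/4782969

Derivation:
S_9 takes values m ≡ 1 (mod 2) with |m| ≤ 9; P(S_9=m) = C(9,(9+m)/2) · (8/9)^((9+m)/2) · (1/9)^((9-m)/2).
Distribution: P(S=-9)=1/387420489, P(S=-7)=8/43046721, P(S=-5)=256/43046721, P(S=-3)=14336/129140163, P(S=-1)=57344/43046721, P(S=1)=458752/43046721, P(S=3)=7340032/129140163, P(S=5)=8388608/43046721, P(S=7)=16777216/43046721, P(S=9)=134217728/387420489
E[|S_9|] = Σ_m |m|·P(S_9=m) = 33497009/4782969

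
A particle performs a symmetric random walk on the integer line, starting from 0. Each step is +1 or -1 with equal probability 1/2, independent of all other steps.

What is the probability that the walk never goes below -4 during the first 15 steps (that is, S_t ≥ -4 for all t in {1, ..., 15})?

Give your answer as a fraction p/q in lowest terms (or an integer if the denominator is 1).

Let f(t,s) = #length-t paths at position s with S_1..S_t all ≥ -4.
f(t,s) = f(t-1,s-1) + f(t-1,s+1) for s ≥ -4; f(t,s) = 0 for s < -4.
t=0: f(0,0)=1
t=1: f(1,-1)=1 f(1,1)=1
t=2: f(2,-2)=1 f(2,0)=2 f(2,2)=1
t=3: f(3,-3)=1 f(3,-1)=3 f(3,1)=3 f(3,3)=1
t=4: f(4,-4)=1 f(4,-2)=4 f(4,0)=6 f(4,2)=4 f(4,4)=1
t=5: f(5,-3)=5 f(5,-1)=10 f(5,1)=10 f(5,3)=5 f(5,5)=1
t=6: f(6,-4)=5 f(6,-2)=15 f(6,0)=20 f(6,2)=15 f(6,4)=6 f(6,6)=1
t=7: f(7,-3)=20 f(7,-1)=35 f(7,1)=35 f(7,3)=21 f(7,5)=7 f(7,7)=1
t=8: f(8,-4)=20 f(8,-2)=55 f(8,0)=70 f(8,2)=56 f(8,4)=28 f(8,6)=8 f(8,8)=1
t=9: f(9,-3)=75 f(9,-1)=125 f(9,1)=126 f(9,3)=84 f(9,5)=36 f(9,7)=9 f(9,9)=1
t=10: f(10,-4)=75 f(10,-2)=200 f(10,0)=251 f(10,2)=210 f(10,4)=120 f(10,6)=45 f(10,8)=10 f(10,10)=1
t=11: f(11,-3)=275 f(11,-1)=451 f(11,1)=461 f(11,3)=330 f(11,5)=165 f(11,7)=55 f(11,9)=11 f(11,11)=1
t=12: f(12,-4)=275 f(12,-2)=726 f(12,0)=912 f(12,2)=791 f(12,4)=495 f(12,6)=220 f(12,8)=66 f(12,10)=12 f(12,12)=1
t=13: f(13,-3)=1001 f(13,-1)=1638 f(13,1)=1703 f(13,3)=1286 f(13,5)=715 f(13,7)=286 f(13,9)=78 f(13,11)=13 f(13,13)=1
t=14: f(14,-4)=1001 f(14,-2)=2639 f(14,0)=3341 f(14,2)=2989 f(14,4)=2001 f(14,6)=1001 f(14,8)=364 f(14,10)=91 f(14,12)=14 f(14,14)=1
t=15: f(15,-3)=3640 f(15,-1)=5980 f(15,1)=6330 f(15,3)=4990 f(15,5)=3002 f(15,7)=1365 f(15,9)=455 f(15,11)=105 f(15,13)=15 f(15,15)=1
Σ_s f(15,s) = 25883
P = 25883/32768 = 25883/32768

Answer: 25883/32768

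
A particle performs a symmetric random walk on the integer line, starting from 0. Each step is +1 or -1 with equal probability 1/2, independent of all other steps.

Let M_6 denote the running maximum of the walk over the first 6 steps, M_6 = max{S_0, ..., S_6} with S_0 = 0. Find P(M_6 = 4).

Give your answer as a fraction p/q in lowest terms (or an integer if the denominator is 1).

Let M_6 = max(S_0,...,S_6). Use the reflection principle: for j ≥ 1, #{paths with M_6 ≥ j} = #{S_6 ≥ j} + #{S_6 ≥ j+1}.
By reflection, #{M_6 ≥ 4} = #{S_6 ≥ 4} + #{S_6 ≥ 5} = 7 + 1 = 8.
#{M_6 ≥ 5} = #{S_6 ≥ 5} + #{S_6 ≥ 6} = 1 + 1 = 2.
#{M_6 = 4} = 8 - 2 = 6.
P(M_6 = 4) = 6/64 = 3/32

Answer: 3/32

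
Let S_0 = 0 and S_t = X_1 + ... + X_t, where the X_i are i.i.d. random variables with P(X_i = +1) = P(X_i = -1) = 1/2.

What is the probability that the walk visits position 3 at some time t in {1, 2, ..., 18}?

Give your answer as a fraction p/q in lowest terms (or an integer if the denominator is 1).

Answer: 15751/32768

Derivation:
Count via complement. Let g(t,s) = #length-t paths at position s with S_1..S_t all ≠ 3.
g(t,s) = g(t-1,s-1) + g(t-1,s+1) for s ≠ 3; g(t,3) = 0.
t=0: g(0,0)=1
t=1: g(1,-1)=1 g(1,1)=1
t=2: g(2,-2)=1 g(2,0)=2 g(2,2)=1
t=3: g(3,-3)=1 g(3,-1)=3 g(3,1)=3
t=4: g(4,-4)=1 g(4,-2)=4 g(4,0)=6 g(4,2)=3
t=5: g(5,-5)=1 g(5,-3)=5 g(5,-1)=10 g(5,1)=9
t=6: g(6,-6)=1 g(6,-4)=6 g(6,-2)=15 g(6,0)=19 g(6,2)=9
t=7: g(7,-7)=1 g(7,-5)=7 g(7,-3)=21 g(7,-1)=34 g(7,1)=28
t=8: g(8,-8)=1 g(8,-6)=8 g(8,-4)=28 g(8,-2)=55 g(8,0)=62 g(8,2)=28
t=9: g(9,-9)=1 g(9,-7)=9 g(9,-5)=36 g(9,-3)=83 g(9,-1)=117 g(9,1)=90
t=10: g(10,-10)=1 g(10,-8)=10 g(10,-6)=45 g(10,-4)=119 g(10,-2)=200 g(10,0)=207 g(10,2)=90
t=11: g(11,-11)=1 g(11,-9)=11 g(11,-7)=55 g(11,-5)=164 g(11,-3)=319 g(11,-1)=407 g(11,1)=297
t=12: g(12,-12)=1 g(12,-10)=12 g(12,-8)=66 g(12,-6)=219 g(12,-4)=483 g(12,-2)=726 g(12,0)=704 g(12,2)=297
t=13: g(13,-13)=1 g(13,-11)=13 g(13,-9)=78 g(13,-7)=285 g(13,-5)=702 g(13,-3)=1209 g(13,-1)=1430 g(13,1)=1001
t=14: g(14,-14)=1 g(14,-12)=14 g(14,-10)=91 g(14,-8)=363 g(14,-6)=987 g(14,-4)=1911 g(14,-2)=2639 g(14,0)=2431 g(14,2)=1001
t=15: g(15,-15)=1 g(15,-13)=15 g(15,-11)=105 g(15,-9)=454 g(15,-7)=1350 g(15,-5)=2898 g(15,-3)=4550 g(15,-1)=5070 g(15,1)=3432
t=16: g(16,-16)=1 g(16,-14)=16 g(16,-12)=120 g(16,-10)=559 g(16,-8)=1804 g(16,-6)=4248 g(16,-4)=7448 g(16,-2)=9620 g(16,0)=8502 g(16,2)=3432
t=17: g(17,-17)=1 g(17,-15)=17 g(17,-13)=136 g(17,-11)=679 g(17,-9)=2363 g(17,-7)=6052 g(17,-5)=11696 g(17,-3)=17068 g(17,-1)=18122 g(17,1)=11934
t=18: g(18,-18)=1 g(18,-16)=18 g(18,-14)=153 g(18,-12)=815 g(18,-10)=3042 g(18,-8)=8415 g(18,-6)=17748 g(18,-4)=28764 g(18,-2)=35190 g(18,0)=30056 g(18,2)=11934
Paths never hitting 3: Σ_s g(18,s) = 136136
Paths hitting 3: 2^18 - 136136 = 126008
P = 126008/262144 = 15751/32768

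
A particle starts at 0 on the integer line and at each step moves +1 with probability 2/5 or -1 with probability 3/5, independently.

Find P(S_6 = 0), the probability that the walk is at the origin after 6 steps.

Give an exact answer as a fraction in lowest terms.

To be at 0 after 6 steps: need exactly 3 steps of +1 and 3 of -1.
Number of such sequences: C(6,3) = 20
Each has probability (2/5)^3 · (3/5)^3 = 216/15625
P = 20 · 216/15625 = 864/3125

Answer: 864/3125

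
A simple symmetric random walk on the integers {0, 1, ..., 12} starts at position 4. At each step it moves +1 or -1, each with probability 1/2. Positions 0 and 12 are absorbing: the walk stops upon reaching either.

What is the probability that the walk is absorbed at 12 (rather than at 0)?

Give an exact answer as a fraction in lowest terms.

Symmetric walk (p = 1/2): the harmonic-function argument gives P(hit 12 before 0 | start at 4) = a/N.
P = 4/12 = 1/3

Answer: 1/3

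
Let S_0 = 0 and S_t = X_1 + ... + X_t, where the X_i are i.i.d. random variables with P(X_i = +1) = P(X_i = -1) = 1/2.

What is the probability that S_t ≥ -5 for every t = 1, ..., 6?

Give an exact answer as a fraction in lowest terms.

Answer: 63/64

Derivation:
Let f(t,s) = #length-t paths at position s with S_1..S_t all ≥ -5.
f(t,s) = f(t-1,s-1) + f(t-1,s+1) for s ≥ -5; f(t,s) = 0 for s < -5.
t=0: f(0,0)=1
t=1: f(1,-1)=1 f(1,1)=1
t=2: f(2,-2)=1 f(2,0)=2 f(2,2)=1
t=3: f(3,-3)=1 f(3,-1)=3 f(3,1)=3 f(3,3)=1
t=4: f(4,-4)=1 f(4,-2)=4 f(4,0)=6 f(4,2)=4 f(4,4)=1
t=5: f(5,-5)=1 f(5,-3)=5 f(5,-1)=10 f(5,1)=10 f(5,3)=5 f(5,5)=1
t=6: f(6,-4)=6 f(6,-2)=15 f(6,0)=20 f(6,2)=15 f(6,4)=6 f(6,6)=1
Σ_s f(6,s) = 63
P = 63/64 = 63/64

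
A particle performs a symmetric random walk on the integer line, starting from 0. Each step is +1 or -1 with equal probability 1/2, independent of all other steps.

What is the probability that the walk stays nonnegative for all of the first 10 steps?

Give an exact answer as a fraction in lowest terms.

Answer: 63/256

Derivation:
Let f(t,s) = #length-t paths at position s with S_1..S_t all ≥ 0.
f(t,s) = f(t-1,s-1) + f(t-1,s+1) for s ≥ 0; f(t,s) = 0 for s < 0.
t=0: f(0,0)=1
t=1: f(1,1)=1
t=2: f(2,0)=1 f(2,2)=1
t=3: f(3,1)=2 f(3,3)=1
t=4: f(4,0)=2 f(4,2)=3 f(4,4)=1
t=5: f(5,1)=5 f(5,3)=4 f(5,5)=1
t=6: f(6,0)=5 f(6,2)=9 f(6,4)=5 f(6,6)=1
t=7: f(7,1)=14 f(7,3)=14 f(7,5)=6 f(7,7)=1
t=8: f(8,0)=14 f(8,2)=28 f(8,4)=20 f(8,6)=7 f(8,8)=1
t=9: f(9,1)=42 f(9,3)=48 f(9,5)=27 f(9,7)=8 f(9,9)=1
t=10: f(10,0)=42 f(10,2)=90 f(10,4)=75 f(10,6)=35 f(10,8)=9 f(10,10)=1
Σ_s f(10,s) = 252
P = 252/1024 = 63/256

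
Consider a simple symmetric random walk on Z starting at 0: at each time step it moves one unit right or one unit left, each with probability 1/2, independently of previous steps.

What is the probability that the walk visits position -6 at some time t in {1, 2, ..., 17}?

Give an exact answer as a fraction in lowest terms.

Answer: 4701/32768

Derivation:
Count via complement. Let g(t,s) = #length-t paths at position s with S_1..S_t all ≠ -6.
g(t,s) = g(t-1,s-1) + g(t-1,s+1) for s ≠ -6; g(t,-6) = 0.
t=0: g(0,0)=1
t=1: g(1,-1)=1 g(1,1)=1
t=2: g(2,-2)=1 g(2,0)=2 g(2,2)=1
t=3: g(3,-3)=1 g(3,-1)=3 g(3,1)=3 g(3,3)=1
t=4: g(4,-4)=1 g(4,-2)=4 g(4,0)=6 g(4,2)=4 g(4,4)=1
t=5: g(5,-5)=1 g(5,-3)=5 g(5,-1)=10 g(5,1)=10 g(5,3)=5 g(5,5)=1
t=6: g(6,-4)=6 g(6,-2)=15 g(6,0)=20 g(6,2)=15 g(6,4)=6 g(6,6)=1
t=7: g(7,-5)=6 g(7,-3)=21 g(7,-1)=35 g(7,1)=35 g(7,3)=21 g(7,5)=7 g(7,7)=1
t=8: g(8,-4)=27 g(8,-2)=56 g(8,0)=70 g(8,2)=56 g(8,4)=28 g(8,6)=8 g(8,8)=1
t=9: g(9,-5)=27 g(9,-3)=83 g(9,-1)=126 g(9,1)=126 g(9,3)=84 g(9,5)=36 g(9,7)=9 g(9,9)=1
t=10: g(10,-4)=110 g(10,-2)=209 g(10,0)=252 g(10,2)=210 g(10,4)=120 g(10,6)=45 g(10,8)=10 g(10,10)=1
t=11: g(11,-5)=110 g(11,-3)=319 g(11,-1)=461 g(11,1)=462 g(11,3)=330 g(11,5)=165 g(11,7)=55 g(11,9)=11 g(11,11)=1
t=12: g(12,-4)=429 g(12,-2)=780 g(12,0)=923 g(12,2)=792 g(12,4)=495 g(12,6)=220 g(12,8)=66 g(12,10)=12 g(12,12)=1
t=13: g(13,-5)=429 g(13,-3)=1209 g(13,-1)=1703 g(13,1)=1715 g(13,3)=1287 g(13,5)=715 g(13,7)=286 g(13,9)=78 g(13,11)=13 g(13,13)=1
t=14: g(14,-4)=1638 g(14,-2)=2912 g(14,0)=3418 g(14,2)=3002 g(14,4)=2002 g(14,6)=1001 g(14,8)=364 g(14,10)=91 g(14,12)=14 g(14,14)=1
t=15: g(15,-5)=1638 g(15,-3)=4550 g(15,-1)=6330 g(15,1)=6420 g(15,3)=5004 g(15,5)=3003 g(15,7)=1365 g(15,9)=455 g(15,11)=105 g(15,13)=15 g(15,15)=1
t=16: g(16,-4)=6188 g(16,-2)=10880 g(16,0)=12750 g(16,2)=11424 g(16,4)=8007 g(16,6)=4368 g(16,8)=1820 g(16,10)=560 g(16,12)=120 g(16,14)=16 g(16,16)=1
t=17: g(17,-5)=6188 g(17,-3)=17068 g(17,-1)=23630 g(17,1)=24174 g(17,3)=19431 g(17,5)=12375 g(17,7)=6188 g(17,9)=2380 g(17,11)=680 g(17,13)=136 g(17,15)=17 g(17,17)=1
Paths never hitting -6: Σ_s g(17,s) = 112268
Paths hitting -6: 2^17 - 112268 = 18804
P = 18804/131072 = 4701/32768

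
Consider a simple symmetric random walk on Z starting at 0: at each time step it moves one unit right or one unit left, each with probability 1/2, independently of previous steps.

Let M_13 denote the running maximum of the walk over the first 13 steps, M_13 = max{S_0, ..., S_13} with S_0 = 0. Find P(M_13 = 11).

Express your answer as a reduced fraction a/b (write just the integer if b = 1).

Let M_13 = max(S_0,...,S_13). Use the reflection principle: for j ≥ 1, #{paths with M_13 ≥ j} = #{S_13 ≥ j} + #{S_13 ≥ j+1}.
By reflection, #{M_13 ≥ 11} = #{S_13 ≥ 11} + #{S_13 ≥ 12} = 14 + 1 = 15.
#{M_13 ≥ 12} = #{S_13 ≥ 12} + #{S_13 ≥ 13} = 1 + 1 = 2.
#{M_13 = 11} = 15 - 2 = 13.
P(M_13 = 11) = 13/8192 = 13/8192

Answer: 13/8192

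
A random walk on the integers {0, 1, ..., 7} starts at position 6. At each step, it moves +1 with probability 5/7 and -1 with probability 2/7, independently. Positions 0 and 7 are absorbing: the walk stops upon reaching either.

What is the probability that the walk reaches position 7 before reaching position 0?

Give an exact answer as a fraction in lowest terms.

Answer: 25935/25999

Derivation:
Biased walk: p = 5/7, q = 2/7, r = q/p = 2/5
Gambler's ruin: P(hit 7 before 0 | start at 6) = (1 - r^a)/(1 - r^N)
r^6 = 64/15625; r^7 = 128/78125
P = (1 - 64/15625) / (1 - 128/78125) = 15561/15625 / 77997/78125 = 25935/25999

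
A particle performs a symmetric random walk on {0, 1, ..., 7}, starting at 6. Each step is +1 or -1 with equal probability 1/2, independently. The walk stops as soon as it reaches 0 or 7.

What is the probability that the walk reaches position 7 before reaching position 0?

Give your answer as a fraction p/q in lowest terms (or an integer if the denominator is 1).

Answer: 6/7

Derivation:
Symmetric walk (p = 1/2): the harmonic-function argument gives P(hit 7 before 0 | start at 6) = a/N.
P = 6/7 = 6/7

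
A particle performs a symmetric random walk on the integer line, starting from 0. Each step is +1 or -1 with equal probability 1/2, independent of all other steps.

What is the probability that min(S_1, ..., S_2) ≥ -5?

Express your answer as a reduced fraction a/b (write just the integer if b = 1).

Let f(t,s) = #length-t paths at position s with S_1..S_t all ≥ -5.
f(t,s) = f(t-1,s-1) + f(t-1,s+1) for s ≥ -5; f(t,s) = 0 for s < -5.
t=0: f(0,0)=1
t=1: f(1,-1)=1 f(1,1)=1
t=2: f(2,-2)=1 f(2,0)=2 f(2,2)=1
Σ_s f(2,s) = 4
P = 4/4 = 1

Answer: 1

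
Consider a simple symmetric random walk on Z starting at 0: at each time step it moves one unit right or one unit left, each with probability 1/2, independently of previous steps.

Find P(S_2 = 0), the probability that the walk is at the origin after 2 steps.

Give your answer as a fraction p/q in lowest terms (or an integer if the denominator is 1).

Answer: 1/2

Derivation:
To return to 0 after 2 steps: need exactly 1 step of +1 and 1 of -1.
Favorable paths: C(2,1) = 2
Total paths: 2^2 = 4
P = 2/4 = 1/2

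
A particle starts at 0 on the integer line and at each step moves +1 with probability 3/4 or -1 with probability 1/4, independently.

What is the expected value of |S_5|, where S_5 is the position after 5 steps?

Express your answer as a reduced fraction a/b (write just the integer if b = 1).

Answer: 355/128

Derivation:
S_5 takes values m ≡ 1 (mod 2) with |m| ≤ 5; P(S_5=m) = C(5,(5+m)/2) · (3/4)^((5+m)/2) · (1/4)^((5-m)/2).
Distribution: P(S=-5)=1/1024, P(S=-3)=15/1024, P(S=-1)=45/512, P(S=1)=135/512, P(S=3)=405/1024, P(S=5)=243/1024
E[|S_5|] = Σ_m |m|·P(S_5=m) = 355/128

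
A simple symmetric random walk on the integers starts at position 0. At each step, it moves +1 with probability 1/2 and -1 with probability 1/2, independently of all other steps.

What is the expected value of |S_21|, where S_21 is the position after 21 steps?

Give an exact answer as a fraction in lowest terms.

S_21 takes values m ≡ 1 (mod 2) with |m| ≤ 21; P(S_21=m) = C(21,(21+m)/2)/2^21.
Total paths: 2^21 = 2097152
Distribution: P(S=-21)=1/2097152, P(S=-19)=21/2097152, P(S=-17)=210/2097152, P(S=-15)=1330/2097152, P(S=-13)=5985/2097152, P(S=-11)=20349/2097152, P(S=-9)=54264/2097152, P(S=-7)=116280/2097152, P(S=-5)=203490/2097152, P(S=-3)=293930/2097152, P(S=-1)=352716/2097152, P(S=1)=352716/2097152, P(S=3)=293930/2097152, P(S=5)=203490/2097152, P(S=7)=116280/2097152, P(S=9)=54264/2097152, P(S=11)=20349/2097152, P(S=13)=5985/2097152, P(S=15)=1330/2097152, P(S=17)=210/2097152, P(S=19)=21/2097152, P(S=21)=1/2097152
E[|S_21|] = Σ_m |m|·P(S_21=m) = 7759752/2097152 = 969969/262144

Answer: 969969/262144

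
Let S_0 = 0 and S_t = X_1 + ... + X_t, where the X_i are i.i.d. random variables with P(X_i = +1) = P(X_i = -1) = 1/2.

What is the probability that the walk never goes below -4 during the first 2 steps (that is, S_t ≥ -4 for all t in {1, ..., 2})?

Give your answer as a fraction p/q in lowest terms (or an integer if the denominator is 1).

Answer: 1

Derivation:
Let f(t,s) = #length-t paths at position s with S_1..S_t all ≥ -4.
f(t,s) = f(t-1,s-1) + f(t-1,s+1) for s ≥ -4; f(t,s) = 0 for s < -4.
t=0: f(0,0)=1
t=1: f(1,-1)=1 f(1,1)=1
t=2: f(2,-2)=1 f(2,0)=2 f(2,2)=1
Σ_s f(2,s) = 4
P = 4/4 = 1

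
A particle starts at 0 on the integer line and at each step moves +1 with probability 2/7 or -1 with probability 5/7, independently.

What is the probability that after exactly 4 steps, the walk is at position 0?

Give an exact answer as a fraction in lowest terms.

To be at 0 after 4 steps: need exactly 2 steps of +1 and 2 of -1.
Number of such sequences: C(4,2) = 6
Each has probability (2/7)^2 · (5/7)^2 = 100/2401
P = 6 · 100/2401 = 600/2401

Answer: 600/2401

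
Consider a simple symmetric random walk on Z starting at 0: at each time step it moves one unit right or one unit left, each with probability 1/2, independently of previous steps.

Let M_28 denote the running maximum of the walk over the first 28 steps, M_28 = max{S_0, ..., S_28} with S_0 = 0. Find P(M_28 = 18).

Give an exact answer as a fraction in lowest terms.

Answer: 12285/33554432

Derivation:
Let M_28 = max(S_0,...,S_28). Use the reflection principle: for j ≥ 1, #{paths with M_28 ≥ j} = #{S_28 ≥ j} + #{S_28 ≥ j+1}.
By reflection, #{M_28 ≥ 18} = #{S_28 ≥ 18} + #{S_28 ≥ 19} = 122438 + 24158 = 146596.
#{M_28 ≥ 19} = #{S_28 ≥ 19} + #{S_28 ≥ 20} = 24158 + 24158 = 48316.
#{M_28 = 18} = 146596 - 48316 = 98280.
P(M_28 = 18) = 98280/268435456 = 12285/33554432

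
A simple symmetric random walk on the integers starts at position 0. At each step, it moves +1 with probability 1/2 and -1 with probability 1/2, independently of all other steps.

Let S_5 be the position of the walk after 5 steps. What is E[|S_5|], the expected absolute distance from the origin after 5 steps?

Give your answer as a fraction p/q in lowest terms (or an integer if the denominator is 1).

Answer: 15/8

Derivation:
S_5 takes values m ≡ 1 (mod 2) with |m| ≤ 5; P(S_5=m) = C(5,(5+m)/2)/2^5.
Total paths: 2^5 = 32
Distribution: P(S=-5)=1/32, P(S=-3)=5/32, P(S=-1)=10/32, P(S=1)=10/32, P(S=3)=5/32, P(S=5)=1/32
E[|S_5|] = Σ_m |m|·P(S_5=m) = 60/32 = 15/8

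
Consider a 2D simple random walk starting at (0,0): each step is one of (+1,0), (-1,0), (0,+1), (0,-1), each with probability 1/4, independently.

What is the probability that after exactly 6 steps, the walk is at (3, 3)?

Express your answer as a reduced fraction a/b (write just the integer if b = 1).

Answer: 5/1024

Derivation:
Let h be the number of horizontal steps (so 6-h are vertical). To end at (3,3) need (h+3)/2 right-steps and ((6-h)+3)/2 up-steps.
Sum over h with 3 ≤ h ≤ 3, h ≡ 1 (mod 2), 6-h ≡ 1 (mod 2):
h=3: C(6,3)·C(3,3)·C(3,3) = 20·1·1 = 20
Total favorable: 20
Total paths: 4^6 = 4096
P = 20/4096 = 5/1024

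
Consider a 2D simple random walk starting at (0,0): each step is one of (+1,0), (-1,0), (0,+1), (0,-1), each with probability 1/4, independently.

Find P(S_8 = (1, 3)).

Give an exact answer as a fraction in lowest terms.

Let h be the number of horizontal steps (so 8-h are vertical). To end at (1,3) need (h+1)/2 right-steps and ((8-h)+3)/2 up-steps.
Sum over h with 1 ≤ h ≤ 5, h ≡ 1 (mod 2), 8-h ≡ 1 (mod 2):
h=1: C(8,1)·C(1,1)·C(7,5) = 8·1·21 = 168
h=3: C(8,3)·C(3,2)·C(5,4) = 56·3·5 = 840
h=5: C(8,5)·C(5,3)·C(3,3) = 56·10·1 = 560
Total favorable: 1568
Total paths: 4^8 = 65536
P = 1568/65536 = 49/2048

Answer: 49/2048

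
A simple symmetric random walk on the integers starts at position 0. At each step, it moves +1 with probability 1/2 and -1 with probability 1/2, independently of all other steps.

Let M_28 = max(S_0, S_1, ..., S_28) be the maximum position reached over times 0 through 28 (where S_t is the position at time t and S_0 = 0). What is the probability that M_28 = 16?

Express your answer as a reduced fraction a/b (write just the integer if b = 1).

Answer: 94185/67108864

Derivation:
Let M_28 = max(S_0,...,S_28). Use the reflection principle: for j ≥ 1, #{paths with M_28 ≥ j} = #{S_28 ≥ j} + #{S_28 ≥ j+1}.
By reflection, #{M_28 ≥ 16} = #{S_28 ≥ 16} + #{S_28 ≥ 17} = 499178 + 122438 = 621616.
#{M_28 ≥ 17} = #{S_28 ≥ 17} + #{S_28 ≥ 18} = 122438 + 122438 = 244876.
#{M_28 = 16} = 621616 - 244876 = 376740.
P(M_28 = 16) = 376740/268435456 = 94185/67108864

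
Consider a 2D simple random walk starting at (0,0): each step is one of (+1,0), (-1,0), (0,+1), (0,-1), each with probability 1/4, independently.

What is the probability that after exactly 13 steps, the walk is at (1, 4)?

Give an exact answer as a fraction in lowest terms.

Answer: 920205/67108864

Derivation:
Let h be the number of horizontal steps (so 13-h are vertical). To end at (1,4) need (h+1)/2 right-steps and ((13-h)+4)/2 up-steps.
Sum over h with 1 ≤ h ≤ 9, h ≡ 1 (mod 2), 13-h ≡ 0 (mod 2):
h=1: C(13,1)·C(1,1)·C(12,8) = 13·1·495 = 6435
h=3: C(13,3)·C(3,2)·C(10,7) = 286·3·120 = 102960
h=5: C(13,5)·C(5,3)·C(8,6) = 1287·10·28 = 360360
h=7: C(13,7)·C(7,4)·C(6,5) = 1716·35·6 = 360360
h=9: C(13,9)·C(9,5)·C(4,4) = 715·126·1 = 90090
Total favorable: 920205
Total paths: 4^13 = 67108864
P = 920205/67108864 = 920205/67108864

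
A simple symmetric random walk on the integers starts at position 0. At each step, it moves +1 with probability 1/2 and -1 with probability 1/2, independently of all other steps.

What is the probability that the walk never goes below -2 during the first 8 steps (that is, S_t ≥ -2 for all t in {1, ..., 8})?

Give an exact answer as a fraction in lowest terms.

Let f(t,s) = #length-t paths at position s with S_1..S_t all ≥ -2.
f(t,s) = f(t-1,s-1) + f(t-1,s+1) for s ≥ -2; f(t,s) = 0 for s < -2.
t=0: f(0,0)=1
t=1: f(1,-1)=1 f(1,1)=1
t=2: f(2,-2)=1 f(2,0)=2 f(2,2)=1
t=3: f(3,-1)=3 f(3,1)=3 f(3,3)=1
t=4: f(4,-2)=3 f(4,0)=6 f(4,2)=4 f(4,4)=1
t=5: f(5,-1)=9 f(5,1)=10 f(5,3)=5 f(5,5)=1
t=6: f(6,-2)=9 f(6,0)=19 f(6,2)=15 f(6,4)=6 f(6,6)=1
t=7: f(7,-1)=28 f(7,1)=34 f(7,3)=21 f(7,5)=7 f(7,7)=1
t=8: f(8,-2)=28 f(8,0)=62 f(8,2)=55 f(8,4)=28 f(8,6)=8 f(8,8)=1
Σ_s f(8,s) = 182
P = 182/256 = 91/128

Answer: 91/128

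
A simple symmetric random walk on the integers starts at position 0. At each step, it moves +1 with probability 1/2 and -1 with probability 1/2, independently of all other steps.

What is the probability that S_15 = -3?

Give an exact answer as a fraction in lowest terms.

Answer: 5005/32768

Derivation:
To reach position -3 after 15 steps: need 6 steps of +1 and 9 of -1.
Favorable paths: C(15,6) = 5005
Total paths: 2^15 = 32768
P = 5005/32768 = 5005/32768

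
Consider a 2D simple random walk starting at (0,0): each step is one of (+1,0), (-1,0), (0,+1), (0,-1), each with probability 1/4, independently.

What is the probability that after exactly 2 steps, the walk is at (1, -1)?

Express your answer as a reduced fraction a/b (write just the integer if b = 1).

Answer: 1/8

Derivation:
Let h be the number of horizontal steps (so 2-h are vertical). To end at (1,-1) need (h+1)/2 right-steps and ((2-h)-1)/2 up-steps.
Sum over h with 1 ≤ h ≤ 1, h ≡ 1 (mod 2), 2-h ≡ 1 (mod 2):
h=1: C(2,1)·C(1,1)·C(1,0) = 2·1·1 = 2
Total favorable: 2
Total paths: 4^2 = 16
P = 2/16 = 1/8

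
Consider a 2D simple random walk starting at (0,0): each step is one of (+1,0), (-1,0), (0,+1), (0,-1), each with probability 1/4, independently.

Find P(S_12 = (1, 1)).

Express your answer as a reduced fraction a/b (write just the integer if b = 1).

Answer: 22869/524288

Derivation:
Let h be the number of horizontal steps (so 12-h are vertical). To end at (1,1) need (h+1)/2 right-steps and ((12-h)+1)/2 up-steps.
Sum over h with 1 ≤ h ≤ 11, h ≡ 1 (mod 2), 12-h ≡ 1 (mod 2):
h=1: C(12,1)·C(1,1)·C(11,6) = 12·1·462 = 5544
h=3: C(12,3)·C(3,2)·C(9,5) = 220·3·126 = 83160
h=5: C(12,5)·C(5,3)·C(7,4) = 792·10·35 = 277200
h=7: C(12,7)·C(7,4)·C(5,3) = 792·35·10 = 277200
h=9: C(12,9)·C(9,5)·C(3,2) = 220·126·3 = 83160
h=11: C(12,11)·C(11,6)·C(1,1) = 12·462·1 = 5544
Total favorable: 731808
Total paths: 4^12 = 16777216
P = 731808/16777216 = 22869/524288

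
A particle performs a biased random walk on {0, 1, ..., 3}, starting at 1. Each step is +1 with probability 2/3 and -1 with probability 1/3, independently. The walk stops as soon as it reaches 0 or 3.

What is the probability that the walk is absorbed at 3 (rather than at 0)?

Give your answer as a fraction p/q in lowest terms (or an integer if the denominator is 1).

Answer: 4/7

Derivation:
Biased walk: p = 2/3, q = 1/3, r = q/p = 1/2
Gambler's ruin: P(hit 3 before 0 | start at 1) = (1 - r^a)/(1 - r^N)
r^1 = 1/2; r^3 = 1/8
P = (1 - 1/2) / (1 - 1/8) = 1/2 / 7/8 = 4/7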